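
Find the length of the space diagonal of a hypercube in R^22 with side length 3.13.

Diagonal = √22 · 3.13 ≈ 14.681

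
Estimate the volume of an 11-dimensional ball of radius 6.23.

V_11(6.23) = π^(11/2) · (6.23)^11 / Γ(11/2 + 1) ≈ 1.03389e+09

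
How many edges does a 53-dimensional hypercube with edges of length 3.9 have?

An n-cube has n·2^(n-1) edges. With n = 53: 53·4503599627370496 = 238690780250636288.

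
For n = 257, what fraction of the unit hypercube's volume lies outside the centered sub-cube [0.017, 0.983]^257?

1 - (1 - 2·0.017)^257 = 1 - 0.966^257 ≈ 0.999862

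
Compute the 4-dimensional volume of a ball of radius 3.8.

Volume = π^{4/2}·(3.8)^4/Γ(3) ≈ 1028.97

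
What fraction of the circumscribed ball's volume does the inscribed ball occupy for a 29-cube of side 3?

V_in/V_out = n^(-n/2) = 29^(-29/2) ≈ 6.24064e-22.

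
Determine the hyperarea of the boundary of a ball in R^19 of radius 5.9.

S = n·V_n(r)/r = 19·V_19(5.9)/5.9 (volume-to-surface relation), giving 6.64779e+13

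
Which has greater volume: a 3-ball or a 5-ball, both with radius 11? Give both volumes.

V_3(11) ≈ 5575.28. V_5(11) ≈ 847738. The 5-ball is larger.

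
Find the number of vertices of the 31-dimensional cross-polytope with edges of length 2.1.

Number of vertices = 2n = 62.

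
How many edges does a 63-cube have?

An n-cube has n·2^(n-1) edges. With n = 63: 63·4611686018427387904 = 290536219160925437952.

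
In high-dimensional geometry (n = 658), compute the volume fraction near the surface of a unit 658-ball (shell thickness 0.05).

1 - (1-0.05)^658 ≈ 1 - 2.199e-15 ≈ (100 - 2.22e-13)%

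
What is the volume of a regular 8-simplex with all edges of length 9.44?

Volume = 9.44^8 · √(9/2^8) / 8! ≈ 293.263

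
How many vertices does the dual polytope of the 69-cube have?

The vertices are ±e_1, ..., ±e_69, so there are 2·69 = 138.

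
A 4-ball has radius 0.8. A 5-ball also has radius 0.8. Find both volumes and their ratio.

V_4(0.8) ≈ 2.02129. V_5(0.8) ≈ 1.72484. Ratio V_4/V_5 ≈ 1.172.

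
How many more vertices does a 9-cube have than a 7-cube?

The 9-cube has 2^9 = 512 vertices. The 7-cube has 2^7 = 128 vertices. Difference: 512 - 128 = 384.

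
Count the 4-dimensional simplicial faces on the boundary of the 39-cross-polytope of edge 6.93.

An n-cross-polytope has 2^(k+1)·C(n,k+1) k-faces. Here 2^5·C(39,5) = 32·575757 = 18424224.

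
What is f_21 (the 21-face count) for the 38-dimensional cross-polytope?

An n-cross-polytope has 2^(k+1)·C(n,k+1) k-faces. Here 2^22·C(38,22) = 4194304·22239974430 = 93281213711646720.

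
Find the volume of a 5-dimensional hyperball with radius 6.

The n-ball volume is π^(n/2)·r^n/Γ(n/2+1). With n=5, r=6: V = 20736·π^2/5 ≈ 40931.2.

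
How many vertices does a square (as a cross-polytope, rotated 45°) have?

The 2-dimensional cross-polytope has 2n = 2·2 = 4 vertices.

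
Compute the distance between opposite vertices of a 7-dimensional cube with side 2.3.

The space diagonal of an n-cube of side s is s√n. Here 2.3·√7 ≈ 6.08523.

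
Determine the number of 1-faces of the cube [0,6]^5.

An n-cube has C(n,k)·2^(n-k) k-faces. Here C(5,1)·2^4 = 5·16 = 80.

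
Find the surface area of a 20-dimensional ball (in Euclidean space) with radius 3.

S = n·V_n(r)/r = 20·V_20(3)/3 (volume-to-surface relation), giving 14348907·π^10/2240 ≈ 5.99887e+08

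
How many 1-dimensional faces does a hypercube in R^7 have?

Choose 1 of 7 axes to span the face (C(7,1) = 7 ways), then fix each of the remaining 6 coordinates at one of its two extreme values (2^6 = 64 ways): 7·64 = 448.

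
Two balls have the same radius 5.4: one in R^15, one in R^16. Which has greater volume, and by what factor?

V_15(5.4) ≈ 3.69263e+10, V_16(5.4) ≈ 1.23021e+11. The 16-ball is larger by a factor of 3.332.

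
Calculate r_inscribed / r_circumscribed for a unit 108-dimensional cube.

For an n-cube of any side s, the inradius is s/2 and the circumradius is s√n/2, so the ratio is 1/√108 ≈ 0.096225.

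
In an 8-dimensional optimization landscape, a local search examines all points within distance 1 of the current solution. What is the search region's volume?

Volume = π^{8/2}·(1)^8/Γ(5) = π^4/24 ≈ 4.05871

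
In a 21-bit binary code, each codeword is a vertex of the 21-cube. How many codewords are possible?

Number of vertices = 2^21 = 2097152.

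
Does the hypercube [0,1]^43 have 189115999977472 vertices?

False. The 43-cube has 2^43 = 8796093022208 vertices.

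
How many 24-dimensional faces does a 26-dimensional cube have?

An n-cube has C(n,k)·2^(n-k) k-faces. Here C(26,24)·2^2 = 325·4 = 1300.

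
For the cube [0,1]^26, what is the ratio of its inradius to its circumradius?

r_in / r_out = (1/2) / (1√26/2) = 1/√26 ≈ 0.196116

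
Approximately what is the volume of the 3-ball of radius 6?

V = 288·π ≈ 904.779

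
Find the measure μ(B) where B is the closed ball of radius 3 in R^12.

V = 59049·π^6/80 ≈ 709613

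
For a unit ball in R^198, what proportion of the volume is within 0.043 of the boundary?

V(inner)/V(outer) = ((1-0.043)/1)^198 ≈ 0.0001662, so the shell fraction is 0.999834.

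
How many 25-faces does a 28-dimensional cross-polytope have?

Number of 25-faces = 2^(25+1) · C(28,25+1) = 67108864 · 378 = 25367150592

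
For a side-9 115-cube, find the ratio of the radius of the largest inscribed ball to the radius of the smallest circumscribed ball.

Ratio = (s/2)/(s√115/2) = 115^(-1/2) ≈ 0.0932505.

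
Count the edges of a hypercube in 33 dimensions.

The 33-cube has n·2^(n-1) = 33·2^32 = 33·4294967296 = 141733920768 edges.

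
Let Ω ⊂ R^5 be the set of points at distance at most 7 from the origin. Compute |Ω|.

V = 134456·π^2/15 ≈ 88468.5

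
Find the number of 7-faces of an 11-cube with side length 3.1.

f_7(11-cube) = (11 choose 7) · 2^4 = 5280.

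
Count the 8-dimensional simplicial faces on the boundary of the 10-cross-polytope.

Each 8-face is the convex hull of 9 vertices, one chosen as ±e_i from each of 9 distinct axes: 2^9·C(10,9) = 5120.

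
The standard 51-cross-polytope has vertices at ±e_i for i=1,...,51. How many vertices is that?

The 51-dimensional cross-polytope has 2n = 2·51 = 102 vertices.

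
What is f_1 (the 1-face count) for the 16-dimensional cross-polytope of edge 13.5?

f_1(16-orthoplex) = 2^2 · (16 choose 2) = 480.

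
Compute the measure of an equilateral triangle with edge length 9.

Area = (√3/4) · 9² = 35.074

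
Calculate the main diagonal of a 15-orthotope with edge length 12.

The space diagonal of an n-cube of side s is s√n. Here 12·√15 ≈ 46.4758.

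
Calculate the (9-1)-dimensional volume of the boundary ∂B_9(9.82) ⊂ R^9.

S = n·V_n(r)/r = 9·V_9(9.82)/9.82 (volume-to-surface relation), giving 2.56715e+09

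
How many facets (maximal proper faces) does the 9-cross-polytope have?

Number of 8-faces = 2^(8+1) · C(9,8+1) = 512 · 1 = 512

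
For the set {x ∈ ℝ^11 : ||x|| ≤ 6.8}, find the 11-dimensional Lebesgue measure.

V_11(6.8) = π^(11/2) · (6.8)^11 / Γ(11/2 + 1) ≈ 2.70834e+09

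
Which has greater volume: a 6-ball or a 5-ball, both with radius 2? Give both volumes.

V_6(2.0) ≈ 330.734. V_5(2.0) ≈ 168.441. The 6-ball is larger.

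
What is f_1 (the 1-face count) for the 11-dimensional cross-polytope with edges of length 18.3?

f_1(11-orthoplex) = 2^2 · (11 choose 2) = 220.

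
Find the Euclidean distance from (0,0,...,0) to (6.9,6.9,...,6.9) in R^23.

||(6.9,6.9,...,6.9)|| = √(23)·6.9 ≈ 33.0912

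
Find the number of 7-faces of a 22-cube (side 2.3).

An n-cube has C(n,k)·2^(n-k) k-faces. Here C(22,7)·2^15 = 170544·32768 = 5588385792.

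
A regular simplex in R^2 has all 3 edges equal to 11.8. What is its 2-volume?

Area = (√3/4) · 11.8² = 60.2927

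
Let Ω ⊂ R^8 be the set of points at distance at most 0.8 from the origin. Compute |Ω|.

Volume = π^{8/2}·(0.8)^8/Γ(5) ≈ 0.680939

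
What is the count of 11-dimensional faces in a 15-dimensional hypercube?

Number of 11-faces = C(15,11) · 2^(15-11) = 1365 · 16 = 21840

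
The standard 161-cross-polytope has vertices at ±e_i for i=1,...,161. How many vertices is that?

Number of vertices = 2n = 322.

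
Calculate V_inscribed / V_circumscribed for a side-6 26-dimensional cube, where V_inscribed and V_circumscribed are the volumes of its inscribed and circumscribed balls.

V_in / V_out = (r_in/r_out)^26 = (1/√26)^26 = 26^(-26/2) ≈ 4.03038e-19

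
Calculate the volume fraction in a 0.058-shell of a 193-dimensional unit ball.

Shell fraction = 1 - (1-0.058)^193 ≈ 0.99999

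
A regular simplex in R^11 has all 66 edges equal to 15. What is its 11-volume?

For a regular n-simplex with edge a, V = (a^n / n!)·√((n+1)/2^n). With a=15, n=11: V ≈ 16587.2.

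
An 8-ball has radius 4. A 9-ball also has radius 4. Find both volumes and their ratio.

V_8(4) ≈ 265992. V_9(4) ≈ 864684. Ratio V_8/V_9 ≈ 0.3076.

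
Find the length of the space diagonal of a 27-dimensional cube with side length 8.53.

Diagonal = √27 · 8.53 ≈ 44.3232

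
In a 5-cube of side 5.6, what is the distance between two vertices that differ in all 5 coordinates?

The space diagonal of an n-cube of side s is s√n. Here 5.6·√5 ≈ 12.522.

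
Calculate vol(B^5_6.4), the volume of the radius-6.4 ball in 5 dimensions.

Volume = π^{5/2}·(6.4)^5/Γ(7/2) ≈ 56519.5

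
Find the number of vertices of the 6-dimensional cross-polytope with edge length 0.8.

The vertices are ±e_1, ..., ±e_6, so there are 2·6 = 12.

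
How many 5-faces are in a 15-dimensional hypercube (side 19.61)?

f_5(15-cube) = (15 choose 5) · 2^10 = 3075072.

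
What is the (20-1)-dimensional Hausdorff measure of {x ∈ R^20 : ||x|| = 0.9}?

The surface area of an n-ball is 2π^(n/2) r^(n-1) / Γ(n/2). For n=20, r=0.9: 0.0697226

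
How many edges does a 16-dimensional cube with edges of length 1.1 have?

Number of 1-faces = C(16,1)·2^(16-1) = 16·32768 = 524288.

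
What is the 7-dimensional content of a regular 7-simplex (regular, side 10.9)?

V_7 = √(8) · 10.9^7 / (7! · 2^(7/2)) ≈ 906.765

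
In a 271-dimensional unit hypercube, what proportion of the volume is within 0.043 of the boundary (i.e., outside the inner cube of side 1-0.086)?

Shell fraction = 1 - (1-0.086)^271 ≈ 1 - 2.609e-11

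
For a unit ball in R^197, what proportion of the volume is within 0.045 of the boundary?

Shell fraction = 1 - (1-0.045)^197 ≈ 0.999885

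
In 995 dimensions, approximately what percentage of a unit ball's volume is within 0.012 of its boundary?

1 - (1-0.012)^995 ≈ 0.999994 ≈ 99.999393%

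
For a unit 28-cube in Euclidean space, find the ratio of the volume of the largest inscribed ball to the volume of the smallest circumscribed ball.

V_in/V_out = n^(-n/2) = 28^(-28/2) ≈ 5.49272e-21.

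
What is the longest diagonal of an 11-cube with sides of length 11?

||(11,11,...,11)|| = √(11)·11 ≈ 36.4829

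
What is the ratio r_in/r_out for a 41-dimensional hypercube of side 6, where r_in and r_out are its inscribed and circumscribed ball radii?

r_in / r_out = (6/2) / (6√41/2) = 1/√41 ≈ 0.156174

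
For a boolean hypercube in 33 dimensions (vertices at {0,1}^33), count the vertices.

An n-cube has 2^n vertices; for n = 33 that is 2^33 = 8589934592.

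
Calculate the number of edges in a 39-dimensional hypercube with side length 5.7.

Each of the 2^39 = 549755813888 vertices has degree 39; total edges = 39·2^39/2 = 10720238370816.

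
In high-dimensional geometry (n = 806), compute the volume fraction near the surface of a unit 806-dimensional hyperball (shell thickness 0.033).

1 - (1-0.033)^806 ≈ 1 - 1.794e-12 ≈ (100 - 1.79e-10)%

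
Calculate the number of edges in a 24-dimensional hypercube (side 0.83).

Each of the 2^24 = 16777216 vertices has degree 24; total edges = 24·2^24/2 = 201326592.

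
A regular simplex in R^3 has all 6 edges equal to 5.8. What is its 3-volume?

Volume = (√2/12) · 5.8³ = 22.9942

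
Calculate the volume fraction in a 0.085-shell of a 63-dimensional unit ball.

1 - (1-0.085)^63 ≈ 0.996289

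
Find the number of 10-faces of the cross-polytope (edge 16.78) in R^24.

Number of 10-faces = 2^(10+1) · C(24,10+1) = 2048 · 2496144 = 5112102912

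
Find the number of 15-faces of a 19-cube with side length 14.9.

An n-cube has C(n,k)·2^(n-k) k-faces. Here C(19,15)·2^4 = 3876·16 = 62016.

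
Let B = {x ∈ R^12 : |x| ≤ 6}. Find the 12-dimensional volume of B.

Volume = π^{12/2}·(6)^12/Γ(7) = 15116544·π^6/5 ≈ 2.90658e+09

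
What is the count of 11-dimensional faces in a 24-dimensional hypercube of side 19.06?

f_11(24-cube) = (24 choose 11) · 2^13 = 20448411648.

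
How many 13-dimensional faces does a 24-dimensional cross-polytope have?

An n-cross-polytope has 2^(k+1)·C(n,k+1) k-faces. Here 2^14·C(24,14) = 16384·1961256 = 32133218304.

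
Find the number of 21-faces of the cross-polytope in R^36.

Number of 21-faces = 2^(21+1) · C(36,21+1) = 4194304 · 3796297200 = 15922824531148800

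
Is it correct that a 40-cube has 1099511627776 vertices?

True. The 40-cube has 2^40 = 1099511627776 vertices.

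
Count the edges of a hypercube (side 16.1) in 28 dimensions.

The 28-cube has n·2^(n-1) = 28·2^27 = 28·134217728 = 3758096384 edges.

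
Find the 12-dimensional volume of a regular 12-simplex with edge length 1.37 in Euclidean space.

V_12 = √(13) · 1.37^12 / (12! · 2^(12/2)) ≈ 5.14164e-09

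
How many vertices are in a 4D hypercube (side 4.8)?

An n-cube has C(n,k)·2^(n-k) k-faces. Here C(4,0)·2^4 = 1·16 = 16.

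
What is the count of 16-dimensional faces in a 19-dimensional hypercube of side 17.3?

Choose 16 of 19 axes to span the face (C(19,16) = 969 ways), then fix each of the remaining 3 coordinates at one of its two extreme values (2^3 = 8 ways): 969·8 = 7752.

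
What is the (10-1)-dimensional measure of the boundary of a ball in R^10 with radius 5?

The surface area of an n-ball is 2π^(n/2) r^(n-1) / Γ(n/2). For n=10, r=5: 1953125·π^5/12 ≈ 4.98079e+07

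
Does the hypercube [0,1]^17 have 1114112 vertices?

False. The 17-cube has 2^17 = 131072 vertices.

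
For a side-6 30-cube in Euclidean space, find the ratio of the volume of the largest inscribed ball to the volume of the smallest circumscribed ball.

V_in / V_out = (r_in/r_out)^30 = (1/√30)^30 = 30^(-30/2) ≈ 6.96917e-23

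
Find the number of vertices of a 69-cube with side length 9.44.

Each vertex is a binary string of length 69, so there are 2^69 = 590295810358705651712.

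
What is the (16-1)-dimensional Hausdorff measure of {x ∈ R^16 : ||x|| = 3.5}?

|∂B_16(3.5)| = 678223072849·π^8/11796480 ≈ 5.45531e+08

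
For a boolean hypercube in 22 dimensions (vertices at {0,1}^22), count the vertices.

Each vertex is a binary string of length 22, so there are 2^22 = 4194304.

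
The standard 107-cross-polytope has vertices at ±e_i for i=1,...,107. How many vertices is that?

Number of vertices = 2n = 214.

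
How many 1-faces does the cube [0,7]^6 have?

An n-cube has n·2^(n-1) edges. With n = 6: 6·32 = 192.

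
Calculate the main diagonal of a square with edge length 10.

The space diagonal of an n-cube of side s is s√n. Here 10·√2 ≈ 14.1421.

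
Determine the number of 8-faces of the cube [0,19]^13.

An n-cube has C(n,k)·2^(n-k) k-faces. Here C(13,8)·2^5 = 1287·32 = 41184.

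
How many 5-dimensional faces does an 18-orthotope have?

f_5(18-cube) = (18 choose 5) · 2^13 = 70189056.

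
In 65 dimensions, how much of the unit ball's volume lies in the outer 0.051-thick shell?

V(inner)/V(outer) = ((1-0.051)/1)^65 ≈ 0.03329, so the shell fraction is 0.966711.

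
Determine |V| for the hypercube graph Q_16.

An n-cube has 2^n vertices; for n = 16 that is 2^16 = 65536.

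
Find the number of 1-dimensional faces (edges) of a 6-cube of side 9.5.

The 6-cube has n·2^(n-1) = 6·2^5 = 6·32 = 192 edges.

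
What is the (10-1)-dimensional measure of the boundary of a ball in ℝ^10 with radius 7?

The surface area of an n-ball is 2π^(n/2) r^(n-1) / Γ(n/2). For n=10, r=7: 40353607·π^5/12 ≈ 1.02908e+09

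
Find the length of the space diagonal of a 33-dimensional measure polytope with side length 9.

||(9,9,...,9)|| = √(33)·9 ≈ 51.7011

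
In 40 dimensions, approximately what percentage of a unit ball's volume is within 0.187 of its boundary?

1 - (1-0.187)^40 ≈ 0.999747 ≈ 99.9747%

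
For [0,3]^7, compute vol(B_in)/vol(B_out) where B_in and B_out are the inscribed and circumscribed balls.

V_in/V_out = n^(-n/2) = 7^(-7/2) ≈ 0.00110194.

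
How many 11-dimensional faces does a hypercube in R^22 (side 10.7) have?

f_11(22-cube) = (22 choose 11) · 2^11 = 1444724736.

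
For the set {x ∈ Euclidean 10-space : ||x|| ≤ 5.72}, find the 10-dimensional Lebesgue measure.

The n-ball volume is π^(n/2)·r^n/Γ(n/2+1). With n=10, r=5.72: V ≈ 9.56155e+07.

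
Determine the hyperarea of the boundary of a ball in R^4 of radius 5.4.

The surface area of an n-ball is 2π^(n/2) r^(n-1) / Γ(n/2). For n=4, r=5.4: 3108.21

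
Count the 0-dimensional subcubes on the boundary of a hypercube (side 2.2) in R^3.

An n-cube has C(n,k)·2^(n-k) k-faces. Here C(3,0)·2^3 = 1·8 = 8.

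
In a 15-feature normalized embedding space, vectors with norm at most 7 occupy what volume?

Volume = π^{15/2}·(7)^15/Γ(17/2) = 173625106649344·π^7/289575 ≈ 1.81093e+12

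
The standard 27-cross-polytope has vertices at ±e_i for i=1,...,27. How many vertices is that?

An n-cross-polytope has 2n vertices; here n = 27, giving 54.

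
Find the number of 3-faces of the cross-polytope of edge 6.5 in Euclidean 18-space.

f_3(18-orthoplex) = 2^4 · (18 choose 4) = 48960.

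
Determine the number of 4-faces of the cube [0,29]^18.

f_4(18-cube) = (18 choose 4) · 2^14 = 50135040.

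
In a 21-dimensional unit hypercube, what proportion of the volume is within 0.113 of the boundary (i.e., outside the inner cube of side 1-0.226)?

Shell fraction = 1 - (1-0.226)^21 ≈ 0.995391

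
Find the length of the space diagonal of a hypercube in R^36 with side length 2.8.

The space diagonal of an n-cube of side s is s√n. Here 2.8·√36 = 16.8.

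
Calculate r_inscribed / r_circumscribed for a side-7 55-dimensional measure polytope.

Ratio = (s/2)/(s√55/2) = 55^(-1/2) ≈ 0.13484.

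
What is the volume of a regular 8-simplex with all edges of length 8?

V_8 = √(9) · 8^8 / (8! · 2^(8/2)) ≈ 78.019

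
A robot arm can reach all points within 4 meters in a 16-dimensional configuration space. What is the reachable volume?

The n-ball volume is π^(n/2)·r^n/Γ(n/2+1). With n=16, r=4: V = 33554432·π^8/315 ≈ 1.01074e+09.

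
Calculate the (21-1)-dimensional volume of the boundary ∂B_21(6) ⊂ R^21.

|∂B_21(6)| = 92442129447518208·π^10/8083075 ≈ 1.07101e+15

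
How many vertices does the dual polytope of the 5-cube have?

The 5-dimensional cross-polytope has 2n = 2·5 = 10 vertices.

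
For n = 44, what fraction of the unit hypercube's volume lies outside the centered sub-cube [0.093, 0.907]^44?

1 - (1 - 2·0.093)^44 = 1 - 0.814^44 ≈ 0.999883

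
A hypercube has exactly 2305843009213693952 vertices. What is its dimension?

Since 2^n = 2305843009213693952, we have n = 61.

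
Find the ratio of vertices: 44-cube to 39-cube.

The 44-cube has 2^44 = 17592186044416 vertices. The 39-cube has 2^39 = 549755813888 vertices. Ratio: 17592186044416/549755813888 = 32.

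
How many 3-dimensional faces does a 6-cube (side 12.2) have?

f_3(6-cube) = (6 choose 3) · 2^3 = 160.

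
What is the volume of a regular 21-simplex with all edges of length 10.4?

V_21 = √(22) · 10.4^21 / (21! · 2^(21/2)) ≈ 0.144462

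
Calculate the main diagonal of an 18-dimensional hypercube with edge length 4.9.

The space diagonal of an n-cube of side s is s√n. Here 4.9·√18 ≈ 20.7889.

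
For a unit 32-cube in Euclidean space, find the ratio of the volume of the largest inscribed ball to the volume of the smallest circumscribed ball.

The radii are 1/2 and 1√32/2, so the volume ratio is (1/√32)^32 = 32^{-32/2} ≈ 8.27181e-25.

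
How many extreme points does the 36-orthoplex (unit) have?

The 36-dimensional cross-polytope has 2n = 2·36 = 72 vertices.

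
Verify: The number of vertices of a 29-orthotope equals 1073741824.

False. The 29-cube has 2^29 = 536870912 vertices.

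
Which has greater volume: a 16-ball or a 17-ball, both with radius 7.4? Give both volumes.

V_16(7.4) ≈ 1.90277e+13. V_17(7.4) ≈ 8.43529e+13. The 17-ball is larger.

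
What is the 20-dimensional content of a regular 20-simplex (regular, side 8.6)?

For a regular n-simplex with edge a, V = (a^n / n!)·√((n+1)/2^n). With a=8.6, n=20: V ≈ 0.00900853.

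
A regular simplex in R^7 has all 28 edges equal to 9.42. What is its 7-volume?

For a regular n-simplex with edge a, V = (a^n / n!)·√((n+1)/2^n). With a=9.42, n=7: V ≈ 326.487.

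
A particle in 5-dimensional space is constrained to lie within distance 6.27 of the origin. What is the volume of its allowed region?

V_5(6.27) = π^(5/2) · (6.27)^5 / Γ(5/2 + 1) ≈ 51007.8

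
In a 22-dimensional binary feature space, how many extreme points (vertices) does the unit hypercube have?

Each vertex is a binary string of length 22, so there are 2^22 = 4194304.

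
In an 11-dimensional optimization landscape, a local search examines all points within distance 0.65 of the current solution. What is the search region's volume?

The n-ball volume is π^(n/2)·r^n/Γ(n/2+1). With n=11, r=0.65: V ≈ 0.0164874.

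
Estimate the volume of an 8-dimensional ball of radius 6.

V_8(6) = π^(8/2) · (6)^8 / Γ(8/2 + 1) = 69984·π^4 ≈ 6.81708e+06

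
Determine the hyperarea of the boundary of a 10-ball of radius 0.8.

The surface area of an n-ball is 2π^(n/2) r^(n-1) / Γ(n/2). For n=10, r=0.8: 3.42277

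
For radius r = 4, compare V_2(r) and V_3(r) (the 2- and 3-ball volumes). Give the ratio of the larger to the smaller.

V_2(4) ≈ 50.2655, V_3(4) ≈ 268.083. The 3-ball is larger by a factor of 5.333.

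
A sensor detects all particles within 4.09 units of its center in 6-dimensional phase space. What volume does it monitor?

The n-ball volume is π^(n/2)·r^n/Γ(n/2+1). With n=6, r=4.09: V ≈ 24190.1.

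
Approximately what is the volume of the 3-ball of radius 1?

Volume = π^{3/2}·(1)^3/Γ(5/2) = 4·π/3 ≈ 4.18879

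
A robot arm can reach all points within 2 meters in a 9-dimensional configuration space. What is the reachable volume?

Volume = π^{9/2}·(2)^9/Γ(11/2) = 16384·π^4/945 ≈ 1688.84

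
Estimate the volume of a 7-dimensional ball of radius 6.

V = 1492992·π^3/35 ≈ 1.32263e+06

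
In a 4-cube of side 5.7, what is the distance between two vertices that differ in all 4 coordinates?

||(5.7,5.7,...,5.7)|| = √(4)·5.7 = 11.4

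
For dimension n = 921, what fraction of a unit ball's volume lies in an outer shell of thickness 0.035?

1 - (1-0.035)^921 ≈ 1 - 5.619e-15 ≈ (100 - 5.66e-13)%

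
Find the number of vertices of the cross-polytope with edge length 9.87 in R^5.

An n-cross-polytope has 2^(k+1)·C(n,k+1) k-faces. Here 2^1·C(5,1) = 2·5 = 10.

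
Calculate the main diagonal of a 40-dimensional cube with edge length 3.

The space diagonal of an n-cube of side s is s√n. Here 3·√40 ≈ 18.9737.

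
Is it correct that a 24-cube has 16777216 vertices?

True. The 24-cube has 2^24 = 16777216 vertices.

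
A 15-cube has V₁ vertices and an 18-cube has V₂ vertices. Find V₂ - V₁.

V₁ = 2^15 = 32768. V₂ = 2^18 = 262144. V₂ - V₁ = 229376.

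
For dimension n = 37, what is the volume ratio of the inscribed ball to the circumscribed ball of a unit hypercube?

V_in/V_out = n^(-n/2) = 37^(-37/2) ≈ 9.73348e-30.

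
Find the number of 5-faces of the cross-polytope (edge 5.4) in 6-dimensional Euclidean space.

An n-cross-polytope has 2^(k+1)·C(n,k+1) k-faces. Here 2^6·C(6,6) = 64·1 = 64.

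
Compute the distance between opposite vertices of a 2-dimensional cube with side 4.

Diagonal = √2 · 4 ≈ 5.65685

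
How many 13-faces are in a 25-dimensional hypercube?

Number of 13-faces = C(25,13) · 2^(25-13) = 5200300 · 4096 = 21300428800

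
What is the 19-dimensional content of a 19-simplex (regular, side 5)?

For a regular n-simplex with edge a, V = (a^n / n!)·√((n+1)/2^n). With a=5, n=19: V ≈ 9.68424e-07.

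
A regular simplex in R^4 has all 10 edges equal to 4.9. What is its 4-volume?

Volume = 4.9^4 · √(5/2^4) / 4! ≈ 13.4276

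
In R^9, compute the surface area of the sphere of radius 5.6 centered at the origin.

S_9(5.6) = 2·π^(9/2)·(5.6)^8 / Γ(9/2) ≈ 2.87121e+07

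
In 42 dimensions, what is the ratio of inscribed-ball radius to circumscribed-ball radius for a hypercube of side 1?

r_in = 1/2 (half the side); r_out = 1√42/2 (half the diagonal). Ratio = 1/√42 ≈ 0.154303.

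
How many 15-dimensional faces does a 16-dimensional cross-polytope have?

An n-cross-polytope has 2^(k+1)·C(n,k+1) k-faces. Here 2^16·C(16,16) = 65536·1 = 65536.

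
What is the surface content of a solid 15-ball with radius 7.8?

S_15(7.8) = 2·π^(15/2)·(7.8)^14 / Γ(15/2) ≈ 1.76541e+13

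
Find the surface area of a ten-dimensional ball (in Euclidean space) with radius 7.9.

S_10(7.9) = 2·π^(10/2)·(7.9)^9 / Γ(10/2) ≈ 3.05641e+09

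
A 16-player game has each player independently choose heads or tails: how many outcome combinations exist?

Each vertex is a binary string of length 16, so there are 2^16 = 65536.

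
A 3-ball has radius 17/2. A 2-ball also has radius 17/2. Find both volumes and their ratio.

V_3(8.5) ≈ 2572.44. V_2(8.5) ≈ 226.98. Ratio V_3/V_2 ≈ 11.33.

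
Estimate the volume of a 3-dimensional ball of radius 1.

V_3(1) = π^(3/2) · (1)^3 / Γ(3/2 + 1) = 4·π/3 ≈ 4.18879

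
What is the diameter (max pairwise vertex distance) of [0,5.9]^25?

||(5.9,5.9,...,5.9)|| = √(25)·5.9 = 29.5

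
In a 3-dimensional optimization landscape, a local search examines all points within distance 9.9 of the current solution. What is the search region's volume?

Volume = π^{3/2}·(9.9)^3/Γ(5/2) ≈ 4064.38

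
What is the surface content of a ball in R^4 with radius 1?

|∂B_4(1)| = 2·π^2 ≈ 19.7392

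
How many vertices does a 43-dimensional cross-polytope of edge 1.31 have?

An n-cross-polytope has 2n vertices; here n = 43, giving 86.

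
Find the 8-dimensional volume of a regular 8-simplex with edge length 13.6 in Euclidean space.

V = (13.6^8 / 8!) · √((8+1) / 2^8) ≈ 5442.42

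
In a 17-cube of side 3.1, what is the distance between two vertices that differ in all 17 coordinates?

d = √(3.1² + 3.1² + ... + 3.1²) [17 terms] = √(17·3.1²) = 3.1√17 ≈ 12.7816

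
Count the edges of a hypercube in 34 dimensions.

Each of the 2^34 = 17179869184 vertices has degree 34; total edges = 34·2^34/2 = 292057776128.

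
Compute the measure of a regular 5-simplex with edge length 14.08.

V = (14.08^5 / 5!) · √((5+1) / 2^5) ≈ 1996.79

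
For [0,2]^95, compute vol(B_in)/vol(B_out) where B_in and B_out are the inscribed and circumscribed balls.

The radii are 2/2 and 2√95/2, so the volume ratio is (1/√95)^95 = 95^{-95/2} ≈ 1.14322e-94.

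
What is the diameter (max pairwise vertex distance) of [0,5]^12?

The space diagonal of an n-cube of side s is s√n. Here 5·√12 ≈ 17.3205.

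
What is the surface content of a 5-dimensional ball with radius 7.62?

|∂B_5(7.62)| ≈ 88733.7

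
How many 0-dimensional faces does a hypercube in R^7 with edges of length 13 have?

f_0(7-cube) = (7 choose 0) · 2^7 = 128.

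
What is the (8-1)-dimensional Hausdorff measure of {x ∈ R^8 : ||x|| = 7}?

S_8(7) = 2·π^(8/2)·(7)^7 / Γ(8/2) = 823543·π^4/3 ≈ 2.67402e+07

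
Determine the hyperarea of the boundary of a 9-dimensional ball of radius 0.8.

S = n·V_n(r)/r = 9·V_9(0.8)/0.8 (volume-to-surface relation), giving 4.98058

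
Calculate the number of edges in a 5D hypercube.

An n-cube has n·2^(n-1) edges. With n = 5: 5·16 = 80.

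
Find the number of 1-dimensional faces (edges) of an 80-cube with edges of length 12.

An n-cube has n·2^(n-1) edges. With n = 80: 80·604462909807314587353088 = 48357032784585166988247040.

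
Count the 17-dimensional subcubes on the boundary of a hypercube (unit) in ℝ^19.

f_17(19-cube) = (19 choose 17) · 2^2 = 684.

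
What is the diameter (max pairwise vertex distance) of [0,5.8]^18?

The space diagonal of an n-cube of side s is s√n. Here 5.8·√18 ≈ 24.6073.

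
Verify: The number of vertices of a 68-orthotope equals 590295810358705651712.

False. The 68-cube has 2^68 = 295147905179352825856 vertices.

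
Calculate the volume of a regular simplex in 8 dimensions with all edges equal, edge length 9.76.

V_8 = √(9) · 9.76^8 / (8! · 2^(8/2)) ≈ 382.895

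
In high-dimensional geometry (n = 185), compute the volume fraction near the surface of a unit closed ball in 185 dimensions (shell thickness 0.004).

1 - (1-0.004)^185 ≈ 0.523594 ≈ 52.36%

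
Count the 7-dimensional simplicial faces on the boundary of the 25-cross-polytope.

f_7(25-orthoplex) = 2^8 · (25 choose 8) = 276883200.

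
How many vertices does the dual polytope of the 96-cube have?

The 96-dimensional cross-polytope has 2n = 2·96 = 192 vertices.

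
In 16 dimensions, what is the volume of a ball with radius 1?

Volume = π^{16/2}·(1)^16/Γ(9) = π^8/40320 ≈ 0.235331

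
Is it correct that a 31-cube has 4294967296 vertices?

False. The 31-cube has 2^31 = 2147483648 vertices.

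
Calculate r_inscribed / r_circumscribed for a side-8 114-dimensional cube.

r_in / r_out = (8/2) / (8√114/2) = 1/√114 ≈ 0.0936586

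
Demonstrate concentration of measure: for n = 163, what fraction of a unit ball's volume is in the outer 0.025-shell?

1 - (1-0.025)^163 ≈ 0.983866 ≈ 98.39%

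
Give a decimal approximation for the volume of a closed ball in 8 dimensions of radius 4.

V_8(4) = π^(8/2) · (4)^8 / Γ(8/2 + 1) = 8192·π^4/3 ≈ 265992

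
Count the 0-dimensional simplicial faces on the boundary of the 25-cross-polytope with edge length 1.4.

An n-cross-polytope has 2^(k+1)·C(n,k+1) k-faces. Here 2^1·C(25,1) = 2·25 = 50.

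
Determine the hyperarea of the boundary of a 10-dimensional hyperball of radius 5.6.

S = n·V_n(r)/r = 10·V_10(5.6)/5.6 (volume-to-surface relation), giving 1.38121e+08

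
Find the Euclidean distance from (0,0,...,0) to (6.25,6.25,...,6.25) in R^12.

d = √(6.25² + 6.25² + ... + 6.25²) [12 terms] = √(12·6.25²) = 6.25√12 ≈ 21.6506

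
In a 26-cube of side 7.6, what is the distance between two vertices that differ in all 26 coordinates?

d = √(7.6² + 7.6² + ... + 7.6²) [26 terms] = √(26·7.6²) = 7.6√26 ≈ 38.7525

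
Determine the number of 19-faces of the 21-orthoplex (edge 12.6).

f_19(21-orthoplex) = 2^20 · (21 choose 20) = 22020096.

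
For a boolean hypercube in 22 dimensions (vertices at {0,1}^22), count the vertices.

The 22-cube has 2^22 = 4194304 vertices.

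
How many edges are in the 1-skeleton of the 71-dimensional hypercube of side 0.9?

Number of 1-faces = C(71,1)·2^(71-1) = 71·1180591620717411303424 = 83822005070936202543104.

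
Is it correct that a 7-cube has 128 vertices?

True. The 7-cube has 2^7 = 128 vertices.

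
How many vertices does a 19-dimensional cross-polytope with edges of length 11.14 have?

Number of vertices = 2n = 38.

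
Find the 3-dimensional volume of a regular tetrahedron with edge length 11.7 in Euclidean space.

Volume = (√2/12) · 11.7³ = 188.752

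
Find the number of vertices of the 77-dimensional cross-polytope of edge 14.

The 77-dimensional cross-polytope has 2n = 2·77 = 154 vertices.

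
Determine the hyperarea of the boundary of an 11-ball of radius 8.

S = n·V_n(r)/r = 11·V_11(8)/8 (volume-to-surface relation), giving 68719476736·π^5/945 ≈ 2.22535e+10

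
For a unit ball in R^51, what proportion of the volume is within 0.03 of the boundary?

V(inner)/V(outer) = ((1-0.03)/1)^51 ≈ 0.2115, so the shell fraction is 0.788477.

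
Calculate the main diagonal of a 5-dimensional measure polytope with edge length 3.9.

Diagonal = √5 · 3.9 ≈ 8.72067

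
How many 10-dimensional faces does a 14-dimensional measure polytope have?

Choose 10 of 14 axes to span the face (C(14,10) = 1001 ways), then fix each of the remaining 4 coordinates at one of its two extreme values (2^4 = 16 ways): 1001·16 = 16016.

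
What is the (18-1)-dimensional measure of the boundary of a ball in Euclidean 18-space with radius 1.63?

S = n·V_n(r)/r = 18·V_18(1.63)/1.63 (volume-to-surface relation), giving 5984.77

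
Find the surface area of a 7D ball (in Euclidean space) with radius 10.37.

S_7(10.37) = 2·π^(7/2)·(10.37)^6 / Γ(7/2) ≈ 4.11293e+07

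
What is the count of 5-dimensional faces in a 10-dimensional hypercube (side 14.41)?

Choose 5 of 10 axes to span the face (C(10,5) = 252 ways), then fix each of the remaining 5 coordinates at one of its two extreme values (2^5 = 32 ways): 252·32 = 8064.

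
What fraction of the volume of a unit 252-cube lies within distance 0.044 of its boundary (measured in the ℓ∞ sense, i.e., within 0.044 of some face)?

The inner cube has side 1-2·0.044 = 0.912 and volume (0.912)^252 ≈ 8.293e-11, so the shell holds 1 - 8.293e-11 of the volume.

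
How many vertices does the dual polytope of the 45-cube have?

An n-cross-polytope has 2n vertices; here n = 45, giving 90.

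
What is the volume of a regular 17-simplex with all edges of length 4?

Volume = 4^17 · √(18/2^17) / 17! ≈ 5.66021e-07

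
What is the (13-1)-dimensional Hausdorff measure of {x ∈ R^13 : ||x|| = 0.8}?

|∂B_13(0.8)| ≈ 0.813513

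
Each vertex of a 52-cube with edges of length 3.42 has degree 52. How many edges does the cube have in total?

Number of 1-faces = C(52,1)·2^(52-1) = 52·2251799813685248 = 117093590311632896.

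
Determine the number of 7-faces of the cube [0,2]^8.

f_7(8-cube) = (8 choose 7) · 2^1 = 16.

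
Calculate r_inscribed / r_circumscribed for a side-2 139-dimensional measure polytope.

For an n-cube of any side s, the inradius is s/2 and the circumradius is s√n/2, so the ratio is 1/√139 ≈ 0.0848189.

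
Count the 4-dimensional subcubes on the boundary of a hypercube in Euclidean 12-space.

Number of 4-faces = C(12,4) · 2^(12-4) = 495 · 256 = 126720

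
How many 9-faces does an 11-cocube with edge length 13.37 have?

f_9(11-orthoplex) = 2^10 · (11 choose 10) = 11264.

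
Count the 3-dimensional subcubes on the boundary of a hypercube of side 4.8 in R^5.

Choose 3 of 5 axes to span the face (C(5,3) = 10 ways), then fix each of the remaining 2 coordinates at one of its two extreme values (2^2 = 4 ways): 10·4 = 40.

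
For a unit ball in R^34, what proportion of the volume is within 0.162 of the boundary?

1 - (1-0.162)^34 ≈ 0.997544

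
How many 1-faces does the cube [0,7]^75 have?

Each of the 2^75 = 37778931862957161709568 vertices has degree 75; total edges = 75·2^75/2 = 1416709944860893564108800.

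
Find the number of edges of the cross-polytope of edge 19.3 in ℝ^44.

Each 1-face is the convex hull of 2 vertices, one chosen as ±e_i from each of 2 distinct axes: 2^2·C(44,2) = 3784.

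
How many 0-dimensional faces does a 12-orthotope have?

An n-cube has C(n,k)·2^(n-k) k-faces. Here C(12,0)·2^12 = 1·4096 = 4096.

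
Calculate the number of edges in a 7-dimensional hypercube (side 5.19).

The 7-cube has n·2^(n-1) = 7·2^6 = 7·64 = 448 edges.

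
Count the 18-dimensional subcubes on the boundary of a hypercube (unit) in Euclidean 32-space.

An n-cube has C(n,k)·2^(n-k) k-faces. Here C(32,18)·2^14 = 471435600·16384 = 7724000870400.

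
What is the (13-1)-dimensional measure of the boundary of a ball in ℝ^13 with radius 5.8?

|∂B_13(5.8)| ≈ 1.71562e+10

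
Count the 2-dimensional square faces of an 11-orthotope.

An n-cube has C(n,k)·2^(n-k) k-faces. Here C(11,2)·2^9 = 55·512 = 28160.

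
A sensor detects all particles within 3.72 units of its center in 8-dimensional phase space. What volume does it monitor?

V_8(3.72) = π^(8/2) · (3.72)^8 / Γ(8/2 + 1) ≈ 148844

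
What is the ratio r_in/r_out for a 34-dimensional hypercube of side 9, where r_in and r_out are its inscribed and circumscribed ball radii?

Ratio = (s/2)/(s√34/2) = 34^(-1/2) ≈ 0.171499.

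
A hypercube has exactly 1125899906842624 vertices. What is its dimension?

n = log_2(1125899906842624) = 50.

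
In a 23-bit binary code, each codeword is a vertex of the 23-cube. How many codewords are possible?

Each vertex is a binary string of length 23, so there are 2^23 = 8388608.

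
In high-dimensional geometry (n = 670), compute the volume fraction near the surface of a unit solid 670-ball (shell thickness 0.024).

1 - (1-0.024)^670 ≈ 0.9999999146 ≈ 99.999991%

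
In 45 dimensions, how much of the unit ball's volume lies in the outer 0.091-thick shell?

1 - (1-0.091)^45 ≈ 0.986342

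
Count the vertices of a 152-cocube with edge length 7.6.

An n-cross-polytope has 2n vertices; here n = 152, giving 304.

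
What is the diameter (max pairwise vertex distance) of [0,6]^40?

||(6,6,...,6)|| = √(40)·6 ≈ 37.9473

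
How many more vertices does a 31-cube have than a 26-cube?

The 31-cube has 2^31 = 2147483648 vertices. The 26-cube has 2^26 = 67108864 vertices. Difference: 2147483648 - 67108864 = 2080374784.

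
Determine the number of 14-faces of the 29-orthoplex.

An n-cross-polytope has 2^(k+1)·C(n,k+1) k-faces. Here 2^15·C(29,15) = 32768·77558760 = 2541445447680.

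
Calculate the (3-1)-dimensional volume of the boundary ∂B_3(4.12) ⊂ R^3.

The surface area of an n-ball is 2π^(n/2) r^(n-1) / Γ(n/2). For n=3, r=4.12: 4πr² = 4π·(4.12)² ≈ 213.307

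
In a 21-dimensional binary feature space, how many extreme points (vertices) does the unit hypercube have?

Each vertex is a binary string of length 21, so there are 2^21 = 2097152.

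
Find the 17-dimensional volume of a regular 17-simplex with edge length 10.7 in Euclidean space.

Volume = 10.7^17 · √(18/2^17) / 17! ≈ 10.4073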